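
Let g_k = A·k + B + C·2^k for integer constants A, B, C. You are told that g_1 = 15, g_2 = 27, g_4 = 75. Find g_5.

129

Write the equations: A + B + 2C = 15; 2A + B + 4C = 27; 4A + B + 16C = 75.
Subtracting the first from the second: A + 2C = 12.
Subtracting the second from the third: 2A + 12C = 48.
Solving: C = 3, A = 6, then B = 3.
Therefore g_5 = 30 + 3 + 3·32 = 129.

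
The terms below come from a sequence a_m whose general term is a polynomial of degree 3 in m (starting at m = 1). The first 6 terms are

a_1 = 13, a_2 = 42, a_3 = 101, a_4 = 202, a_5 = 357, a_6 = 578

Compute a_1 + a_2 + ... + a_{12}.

14610

1st diffs: 29, 59, 101, 155, 221.
2nd diffs: 30, 42, 54, 66.
3rd diffs: 12, 12, 12 (constant).
Newton forward-difference form: a_m = 13 + 29·C(m-1,1) + 30·C(m-1,2) + 12·C(m-1,3).
Continuing: …, 877, 1266, 1757, 2362, …, a_{12} = 3962.
Summing m = 1..12 (12 terms) gives 14610.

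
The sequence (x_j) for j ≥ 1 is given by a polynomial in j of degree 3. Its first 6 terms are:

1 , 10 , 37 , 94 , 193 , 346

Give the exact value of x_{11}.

1st diffs: 9, 27, 57, 99, 153.
2nd diffs: 18, 30, 42, 54.
3rd diffs: 12, 12, 12 (constant).
Newton forward-difference form: x_j = 1 + 9·C(j-1,1) + 18·C(j-1,2) + 12·C(j-1,3).
At j = 11: j-1 = 10, so x_{11} = 1 + 90 + 810 + 1440 = 2341.

2341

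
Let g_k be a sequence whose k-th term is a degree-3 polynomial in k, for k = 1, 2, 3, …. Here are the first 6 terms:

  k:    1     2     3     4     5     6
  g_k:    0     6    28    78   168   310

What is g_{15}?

5908

1st diffs: 6, 22, 50, 90, 142.
2nd diffs: 16, 28, 40, 52.
3rd diffs: 12, 12, 12 (constant).
Newton forward-difference form: g_k = 6·C(k-1,1) + 16·C(k-1,2) + 12·C(k-1,3).
At k = 15: k-1 = 14, so g_{15} = 84 + 1456 + 4368 = 5908.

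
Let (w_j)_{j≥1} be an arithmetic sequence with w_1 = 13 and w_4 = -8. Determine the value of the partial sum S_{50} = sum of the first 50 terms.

Common difference d = (-8 - 13) / (4 - 1) = -7.
w_j = 13 + (j - 1)·(-7).
w_{50} = -330; S = 50·(13 + (-330))/2 = -7925.

-7925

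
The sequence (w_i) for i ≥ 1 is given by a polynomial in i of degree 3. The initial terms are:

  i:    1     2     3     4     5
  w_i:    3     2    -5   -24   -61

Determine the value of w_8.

1st diffs: -1, -7, -19, -37.
2nd diffs: -6, -12, -18.
3rd diffs: -6, -6 (constant).
Newton forward-difference form: w_i = 3 + (-1)·C(i-1,1) + (-6)·C(i-1,2) + (-6)·C(i-1,3).
At i = 8: i-1 = 7, so w_8 = 3 - 7 - 126 - 210 = -340.

-340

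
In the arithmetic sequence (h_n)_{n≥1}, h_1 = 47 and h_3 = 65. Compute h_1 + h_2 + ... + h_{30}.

Common difference d = (65 - 47) / (3 - 1) = 9.
h_n = 47 + (n - 1)·9.
h_{30} = 308; S = 30·(47 + 308)/2 = 5325.

5325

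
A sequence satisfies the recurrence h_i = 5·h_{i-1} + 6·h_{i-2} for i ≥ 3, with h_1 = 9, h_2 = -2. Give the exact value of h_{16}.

Iterate the recurrence:
h_3 = 44  h_4 = 208  h_5 = 1304  …  h_{13} = 2176782344  h_{14} = 13060694008  h_{15} = 78364164104  h_{16} = 470184984568.
(Characteristic roots are 6 and -1.)

470184984568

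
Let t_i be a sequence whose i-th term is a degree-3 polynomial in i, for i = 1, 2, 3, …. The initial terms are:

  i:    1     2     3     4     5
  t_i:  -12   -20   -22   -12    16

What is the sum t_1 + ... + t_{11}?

2398

1st diffs: -8, -2, 10, 28.
2nd diffs: 6, 12, 18.
3rd diffs: 6, 6 (constant).
So t_i = i^3 - 3i^2 - 6i - 4.
Continuing: …, 68, 150, 268, 428, …, t_{11} = 898.
Summing i = 1..11 (11 terms) gives 2398.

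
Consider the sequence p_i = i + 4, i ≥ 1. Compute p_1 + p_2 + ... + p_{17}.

221

Over i = 1..17: Σi = 153.
Total = (1)·153 + (4)·17 = 221.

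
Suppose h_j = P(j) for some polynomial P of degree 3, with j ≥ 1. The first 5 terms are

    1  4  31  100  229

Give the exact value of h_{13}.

1st diffs: 3, 27, 69, 129.
2nd diffs: 24, 42, 60.
3rd diffs: 18, 18 (constant).
Newton forward-difference form: h_j = 1 + 3·C(j-1,1) + 24·C(j-1,2) + 18·C(j-1,3).
At j = 13: j-1 = 12, so h_{13} = 1 + 36 + 1584 + 3960 = 5581.

5581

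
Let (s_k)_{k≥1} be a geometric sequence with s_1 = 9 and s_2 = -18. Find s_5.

144

Common ratio r = -2.
s_k = 9·(-2)^(k-1).
s_5 = 9·(-2)^4 = 144.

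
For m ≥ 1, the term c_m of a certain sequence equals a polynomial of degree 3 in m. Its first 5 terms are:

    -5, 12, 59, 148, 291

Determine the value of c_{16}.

1st diffs: 17, 47, 89, 143.
2nd diffs: 30, 42, 54.
3rd diffs: 12, 12 (constant).
So c_m = 2m^3 + 3m^2 - 6m - 4.
Evaluating at m = 16 gives c_{16} = 8860.

8860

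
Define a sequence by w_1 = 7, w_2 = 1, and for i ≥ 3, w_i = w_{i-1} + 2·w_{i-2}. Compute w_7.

175

w_3 = 15  w_4 = 17  w_5 = 47  w_6 = 81  w_7 = 175.
(Characteristic roots are 2 and -1.)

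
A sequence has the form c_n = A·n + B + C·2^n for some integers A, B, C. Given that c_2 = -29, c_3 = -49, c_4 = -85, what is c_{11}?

At n = 2, 3, 4: 2A + B + 4C = -29; 3A + B + 8C = -49; 4A + B + 16C = -85.
Subtracting the first from the second: A + 4C = -20.
Subtracting the second from the third: A + 8C = -36.
Solving: C = -4, A = -4, then B = -5.
Therefore c_{11} = -44 + (-5) + (-4)·2048 = -8241.

-8241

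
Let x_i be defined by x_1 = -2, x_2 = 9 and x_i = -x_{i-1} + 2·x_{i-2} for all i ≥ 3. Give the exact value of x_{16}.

x_3 = -13;  x_4 = 31;  x_5 = -57;  …;  x_{13} = -15017;  x_{14} = 30039;  x_{15} = -60073;  x_{16} = 120151.
(Characteristic roots are 1 and -2.)

120151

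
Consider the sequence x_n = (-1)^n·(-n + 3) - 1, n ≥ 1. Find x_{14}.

(-1)^14 = 1; -n + 3 at n=14 is -11; so x_{14} = -12.

-12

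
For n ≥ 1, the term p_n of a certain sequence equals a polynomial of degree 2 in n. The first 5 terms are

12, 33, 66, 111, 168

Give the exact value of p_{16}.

1st diffs: 21, 33, 45, 57.
2nd diffs: 12, 12, 12 (constant).
Newton forward-difference form: p_n = 12 + 21·C(n-1,1) + 12·C(n-1,2).
At n = 16: n-1 = 15, so p_{16} = 12 + 315 + 1260 = 1587.

1587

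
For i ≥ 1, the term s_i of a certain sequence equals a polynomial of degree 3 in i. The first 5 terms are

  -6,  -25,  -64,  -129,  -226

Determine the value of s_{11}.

-1816

1st diffs: -19, -39, -65, -97.
2nd diffs: -20, -26, -32.
3rd diffs: -6, -6 (constant).
Newton forward-difference form: s_i = -6 + (-19)·C(i-1,1) + (-20)·C(i-1,2) + (-6)·C(i-1,3).
At i = 11: i-1 = 10, so s_{11} = -6 - 190 - 900 - 720 = -1816.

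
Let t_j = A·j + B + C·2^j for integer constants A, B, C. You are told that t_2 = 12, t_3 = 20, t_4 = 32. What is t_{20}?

1048656

The three given values yield: 2A + B + 4C = 12; 3A + B + 8C = 20; 4A + B + 16C = 32.
Subtracting the first from the second: A + 4C = 8.
Subtracting the second from the third: A + 8C = 12.
Solving: C = 1, A = 4, then B = 0.
So t_j = 4·j + 0 + 1·2^j; at j=20 this is 1048656.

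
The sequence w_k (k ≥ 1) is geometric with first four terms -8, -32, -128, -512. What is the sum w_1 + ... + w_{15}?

Common ratio r = 4.
w_k = (-8)·4^(k-1).
S = (-8)·(4^15 - 1)/(4 - 1) = (-8)·(1073741824 - 1)/(3) = -2863311528.

-2863311528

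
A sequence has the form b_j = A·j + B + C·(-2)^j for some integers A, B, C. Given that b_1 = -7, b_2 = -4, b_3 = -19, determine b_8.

Plug in j = 1, 2, 3: A + B - 2C = -7; 2A + B + 4C = -4; 3A + B - 8C = -19.
Subtracting the first from the second: A + 6C = 3.
Subtracting the second from the third: A - 12C = -15.
Solving: C = 1, A = -3, then B = -2.
Therefore b_8 = -24 + (-2) + 1·256 = 230.

230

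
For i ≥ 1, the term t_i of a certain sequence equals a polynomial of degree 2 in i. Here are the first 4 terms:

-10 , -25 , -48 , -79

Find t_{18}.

-1353

1st diffs: -15, -23, -31.
2nd diffs: -8, -8 (constant).
Newton forward-difference form: t_i = -10 + (-15)·C(i-1,1) + (-8)·C(i-1,2).
At i = 18: i-1 = 17, so t_{18} = -10 - 255 - 1088 = -1353.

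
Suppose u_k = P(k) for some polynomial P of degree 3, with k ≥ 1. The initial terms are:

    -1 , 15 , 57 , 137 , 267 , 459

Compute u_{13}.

1st diffs: 16, 42, 80, 130, 192.
2nd diffs: 26, 38, 50, 62.
3rd diffs: 12, 12, 12 (constant).
Newton forward-difference form: u_k = -1 + 16·C(k-1,1) + 26·C(k-1,2) + 12·C(k-1,3).
At k = 13: k-1 = 12, so u_{13} = -1 + 192 + 1716 + 2640 = 4547.

4547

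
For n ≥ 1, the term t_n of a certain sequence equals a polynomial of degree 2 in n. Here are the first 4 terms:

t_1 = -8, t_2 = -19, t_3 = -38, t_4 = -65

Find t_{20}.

1st diffs: -11, -19, -27.
2nd diffs: -8, -8 (constant).
Newton forward-difference form: t_n = -8 + (-11)·C(n-1,1) + (-8)·C(n-1,2).
At n = 20: n-1 = 19, so t_{20} = -8 - 209 - 1368 = -1585.

-1585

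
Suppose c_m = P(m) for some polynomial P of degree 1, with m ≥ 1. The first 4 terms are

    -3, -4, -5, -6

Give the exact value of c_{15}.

-17

1st diffs: -1, -1, -1 (constant).
So c_m = -m - 2.
Evaluating at m = 15 gives c_{15} = -17.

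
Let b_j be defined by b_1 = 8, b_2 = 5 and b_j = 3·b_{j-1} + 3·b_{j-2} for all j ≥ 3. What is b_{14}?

82672245

Applying the relation repeatedly:
b_3 = 39; b_4 = 132; b_5 = 513; …; b_{11} = 1517049; b_{12} = 5751567; b_{13} = 21805848; b_{14} = 82672245.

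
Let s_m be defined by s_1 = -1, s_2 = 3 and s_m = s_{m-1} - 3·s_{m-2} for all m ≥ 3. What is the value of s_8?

Iterate the recurrence:
s_3 = 6  s_4 = -3  s_5 = -21  s_6 = -12  s_7 = 51  s_8 = 87.

87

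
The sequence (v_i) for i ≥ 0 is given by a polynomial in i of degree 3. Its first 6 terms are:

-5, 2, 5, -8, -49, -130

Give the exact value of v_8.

-733

1st diffs: 7, 3, -13, -41, -81.
2nd diffs: -4, -16, -28, -40.
3rd diffs: -12, -12, -12 (constant).
Newton forward-difference form: v_i = -5 + 7·C(i,1) + (-4)·C(i,2) + (-12)·C(i,3).
At i = 8: i = 8, so v_8 = -5 + 56 - 112 - 672 = -733.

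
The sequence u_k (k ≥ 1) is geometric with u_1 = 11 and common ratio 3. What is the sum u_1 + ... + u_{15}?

78918983

u_k = 11·3^(k-1).
S = 11·(3^15 - 1)/(3 - 1) = 11·(14348907 - 1)/(2) = 78918983.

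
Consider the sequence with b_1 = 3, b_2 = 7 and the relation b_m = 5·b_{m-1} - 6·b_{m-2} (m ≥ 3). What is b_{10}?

20707

Step forward from the initial values:
b_3 = 17  b_4 = 43  b_5 = 113  b_6 = 307  b_7 = 857  b_8 = 2443  b_9 = 7073  b_{10} = 20707.
(Characteristic roots are 3 and 2.)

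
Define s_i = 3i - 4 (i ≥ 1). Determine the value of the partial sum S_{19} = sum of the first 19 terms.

494

Over i = 1..19: Σi = 190.
Total = (3)·190 + (-4)·19 = 494.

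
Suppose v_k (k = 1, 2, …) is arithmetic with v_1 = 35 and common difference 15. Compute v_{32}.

v_k = 35 + (k - 1)·15.
v_{32} = 35 + 31·15 = 500.

500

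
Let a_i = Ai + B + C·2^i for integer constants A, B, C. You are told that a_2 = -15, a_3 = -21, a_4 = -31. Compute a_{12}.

-4127

Plug in i = 2, 3, 4: 2A + B + 4C = -15; 3A + B + 8C = -21; 4A + B + 16C = -31.
Subtracting the first from the second: A + 4C = -6.
Subtracting the second from the third: A + 8C = -10.
Solving: C = -1, A = -2, then B = -7.
So a_i = -2·i + (-7) + (-1)·2^i; at i=12 this is -4127.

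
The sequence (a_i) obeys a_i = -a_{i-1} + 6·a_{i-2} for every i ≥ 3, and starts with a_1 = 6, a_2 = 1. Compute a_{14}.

-3476381

Applying the relation repeatedly:
a_3 = 35; a_4 = -29; a_5 = 239; …; a_{11} = 133799; a_{12} = -381941; a_{13} = 1184735; a_{14} = -3476381.
(Characteristic roots are 2 and -3.)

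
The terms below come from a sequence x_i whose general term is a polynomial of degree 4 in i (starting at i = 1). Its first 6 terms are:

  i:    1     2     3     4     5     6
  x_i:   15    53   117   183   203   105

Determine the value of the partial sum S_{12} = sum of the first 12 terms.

1st diffs: 38, 64, 66, 20, -98.
2nd diffs: 26, 2, -46, -118.
3rd diffs: -24, -48, -72.
4th diffs: -24, -24 (constant).
Newton forward-difference form: x_i = 15 + 38·C(i-1,1) + 26·C(i-1,2) + (-24)·C(i-1,3) + (-24)·C(i-1,4).
Continuing: …, -207, -853, -1977, -3747, …, x_{12} = -10017.
Summing i = 1..12 (12 terms) gives -22480.

-22480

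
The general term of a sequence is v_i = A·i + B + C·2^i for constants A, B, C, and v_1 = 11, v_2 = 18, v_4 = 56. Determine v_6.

202

The three given values yield: A + B + 2C = 11; 2A + B + 4C = 18; 4A + B + 16C = 56.
Subtracting the first from the second: A + 2C = 7.
Subtracting the second from the third: 2A + 12C = 38.
Solving: C = 3, A = 1, then B = 4.
So v_i = 1·i + 4 + 3·2^i; at i=6 this is 202.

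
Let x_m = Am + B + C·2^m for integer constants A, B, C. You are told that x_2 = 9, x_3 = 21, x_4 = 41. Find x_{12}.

8233

At m = 2, 3, 4: 2A + B + 4C = 9; 3A + B + 8C = 21; 4A + B + 16C = 41.
Subtracting the first from the second: A + 4C = 12.
Subtracting the second from the third: A + 8C = 20.
Solving: C = 2, A = 4, then B = -7.
So x_m = 4·m + (-7) + 2·2^m; at m=12 this is 8233.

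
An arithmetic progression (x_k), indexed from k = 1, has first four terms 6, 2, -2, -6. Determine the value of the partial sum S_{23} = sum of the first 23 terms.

Common difference d = -4.
x_k = 6 + (k - 1)·(-4).
x_{23} = -82; S = 23·(6 + (-82))/2 = -874.

-874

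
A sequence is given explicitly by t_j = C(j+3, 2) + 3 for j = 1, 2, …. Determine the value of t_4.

C(7, 2) = 21, so t_4 = 24.

24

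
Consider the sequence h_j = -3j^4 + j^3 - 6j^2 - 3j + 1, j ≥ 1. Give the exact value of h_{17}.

h_{17} = -3·17^4 + 1·17^3 - 6·17^2 - 3·17 + 1 = -247434.

-247434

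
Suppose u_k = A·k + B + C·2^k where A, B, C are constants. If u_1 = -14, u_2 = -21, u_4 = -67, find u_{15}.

Write the equations: A + B + 2C = -14; 2A + B + 4C = -21; 4A + B + 16C = -67.
Subtracting the first from the second: A + 2C = -7.
Subtracting the second from the third: 2A + 12C = -46.
Solving: C = -4, A = 1, then B = -7.
Therefore u_{15} = 15 + (-7) + (-4)·32768 = -131064.

-131064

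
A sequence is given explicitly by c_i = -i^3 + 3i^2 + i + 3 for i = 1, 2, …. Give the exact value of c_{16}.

c_{16} = -1·16^3 + 3·16^2 + 1·16 + 3 = -3309.

-3309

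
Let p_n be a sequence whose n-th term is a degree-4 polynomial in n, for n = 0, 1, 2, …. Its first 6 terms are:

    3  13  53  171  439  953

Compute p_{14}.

44369

1st diffs: 10, 40, 118, 268, 514.
2nd diffs: 30, 78, 150, 246.
3rd diffs: 48, 72, 96.
4th diffs: 24, 24 (constant).
Newton forward-difference form: p_n = 3 + 10·C(n,1) + 30·C(n,2) + 48·C(n,3) + 24·C(n,4).
At n = 14: n = 14, so p_{14} = 3 + 140 + 2730 + 17472 + 24024 = 44369.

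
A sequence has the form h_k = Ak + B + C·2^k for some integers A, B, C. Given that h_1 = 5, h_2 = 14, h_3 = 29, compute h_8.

788

At k = 1, 2, 3: A + B + 2C = 5; 2A + B + 4C = 14; 3A + B + 8C = 29.
Subtracting the first from the second: A + 2C = 9.
Subtracting the second from the third: A + 4C = 15.
Solving: C = 3, A = 3, then B = -4.
So h_k = 3·k + (-4) + 3·2^k; at k=8 this is 788.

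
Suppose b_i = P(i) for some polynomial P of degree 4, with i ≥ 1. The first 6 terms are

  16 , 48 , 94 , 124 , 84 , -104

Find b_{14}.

-24216

1st diffs: 32, 46, 30, -40, -188.
2nd diffs: 14, -16, -70, -148.
3rd diffs: -30, -54, -78.
4th diffs: -24, -24 (constant).
Newton forward-difference form: b_i = 16 + 32·C(i-1,1) + 14·C(i-1,2) + (-30)·C(i-1,3) + (-24)·C(i-1,4).
At i = 14: i-1 = 13, so b_{14} = 16 + 416 + 1092 - 8580 - 17160 = -24216.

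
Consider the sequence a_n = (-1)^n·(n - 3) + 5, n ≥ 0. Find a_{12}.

14

(-1)^12 = 1; n - 3 at n=12 is 9; so a_{12} = 14.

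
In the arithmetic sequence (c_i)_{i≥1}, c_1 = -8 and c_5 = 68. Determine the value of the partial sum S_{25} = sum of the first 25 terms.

Common difference d = (68 - (-8)) / (5 - 1) = 19.
c_i = -8 + (i - 1)·19.
c_{25} = 448; S = 25·(-8 + 448)/2 = 5500.

5500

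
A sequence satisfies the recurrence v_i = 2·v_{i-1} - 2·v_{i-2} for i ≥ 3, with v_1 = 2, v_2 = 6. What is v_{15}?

Step forward from the initial values:
v_3 = 8; v_4 = 4; v_5 = -8; …; v_{12} = 64; v_{13} = -128; v_{14} = -384; v_{15} = -512.

-512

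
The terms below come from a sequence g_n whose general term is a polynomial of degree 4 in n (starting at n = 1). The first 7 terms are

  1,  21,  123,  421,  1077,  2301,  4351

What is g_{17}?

161361

1st diffs: 20, 102, 298, 656, 1224, 2050.
2nd diffs: 82, 196, 358, 568, 826.
3rd diffs: 114, 162, 210, 258.
4th diffs: 48, 48, 48 (constant).
So g_n = 2n^4 - n^3 - 3n^2 + 6n - 3.
Evaluating at n = 17 gives g_{17} = 161361.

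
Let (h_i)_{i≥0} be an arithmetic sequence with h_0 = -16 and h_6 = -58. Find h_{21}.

-163

Common difference d = (-58 - (-16)) / (6 - 0) = -7.
h_i = -16 + (i - 0)·(-7).
h_{21} = -16 + 21·(-7) = -163.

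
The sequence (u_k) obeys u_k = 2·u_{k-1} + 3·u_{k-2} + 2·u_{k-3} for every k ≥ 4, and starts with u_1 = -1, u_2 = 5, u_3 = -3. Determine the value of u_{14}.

455709

Compute successive terms:
u_4 = 7, u_5 = 15, u_6 = 45, …, u_{11} = 14541, u_{12} = 45847, u_{13} = 144543, u_{14} = 455709.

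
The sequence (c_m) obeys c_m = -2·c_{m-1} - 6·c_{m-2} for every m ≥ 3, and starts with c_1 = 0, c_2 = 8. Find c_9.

-1024

Compute successive terms:
c_3 = -16  c_4 = -16  c_5 = 128  c_6 = -160  c_7 = -448  c_8 = 1856  c_9 = -1024.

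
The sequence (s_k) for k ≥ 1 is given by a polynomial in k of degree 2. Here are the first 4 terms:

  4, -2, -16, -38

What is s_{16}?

1st diffs: -6, -14, -22.
2nd diffs: -8, -8 (constant).
Newton forward-difference form: s_k = 4 + (-6)·C(k-1,1) + (-8)·C(k-1,2).
At k = 16: k-1 = 15, so s_{16} = 4 - 90 - 840 = -926.

-926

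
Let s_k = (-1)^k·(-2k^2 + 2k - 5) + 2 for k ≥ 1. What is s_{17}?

(-1)^17 = -1; -2k^2 + 2k - 5 at k=17 is -549; so s_{17} = 551.

551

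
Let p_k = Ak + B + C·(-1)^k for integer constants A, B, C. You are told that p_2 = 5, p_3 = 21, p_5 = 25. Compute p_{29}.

73

Write the equations: 2A + B + C = 5; 3A + B - C = 21; 5A + B - C = 25.
Subtracting the first from the second: A - 2C = 16.
Subtracting the second from the third: 2A = 4.
Solving: C = -7, A = 2, then B = 8.
So p_k = 2·k + 8 + (-7)·(-1)^k; at k=29 this is 73.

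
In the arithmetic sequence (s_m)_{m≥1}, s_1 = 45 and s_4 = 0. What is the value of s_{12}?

-120

Common difference d = (0 - 45) / (4 - 1) = -15.
s_m = 45 + (m - 1)·(-15).
s_{12} = 45 + 11·(-15) = -120.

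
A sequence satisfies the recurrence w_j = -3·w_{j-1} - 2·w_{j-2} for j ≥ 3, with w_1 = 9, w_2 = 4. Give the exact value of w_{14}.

w_3 = -30, w_4 = 82, w_5 = -186, …, w_{11} = -13290, w_{12} = 26602, w_{13} = -53226, w_{14} = 106474.
(Characteristic roots are -1 and -2.)

106474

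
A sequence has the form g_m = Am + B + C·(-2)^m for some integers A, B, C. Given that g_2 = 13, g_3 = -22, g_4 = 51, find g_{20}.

At m = 2, 3, 4: 2A + B + 4C = 13; 3A + B - 8C = -22; 4A + B + 16C = 51.
Subtracting the first from the second: A - 12C = -35.
Subtracting the second from the third: A + 24C = 73.
Solving: C = 3, A = 1, then B = -1.
Therefore g_{20} = 20 + (-1) + 3·1048576 = 3145747.

3145747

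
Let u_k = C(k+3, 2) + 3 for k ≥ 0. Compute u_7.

48

C(10, 2) = 45, so u_7 = 48.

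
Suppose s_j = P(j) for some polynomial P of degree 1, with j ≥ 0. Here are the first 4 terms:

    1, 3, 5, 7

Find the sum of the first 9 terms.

1st diffs: 2, 2, 2 (constant).
So s_j = 2j + 1.
Continuing: …, 9, 11, 13, 15, …, s_8 = 17.
Summing j = 0..8 (9 terms) gives 81.

81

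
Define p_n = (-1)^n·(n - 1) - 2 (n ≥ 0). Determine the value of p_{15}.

(-1)^15 = -1; n - 1 at n=15 is 14; so p_{15} = -16.

-16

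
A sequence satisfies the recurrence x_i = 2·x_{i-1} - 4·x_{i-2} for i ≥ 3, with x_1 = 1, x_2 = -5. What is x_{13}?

Step forward from the initial values:
x_3 = -14  x_4 = -8  x_5 = 40  …  x_{10} = -512  x_{11} = 2560  x_{12} = 7168  x_{13} = 4096.

4096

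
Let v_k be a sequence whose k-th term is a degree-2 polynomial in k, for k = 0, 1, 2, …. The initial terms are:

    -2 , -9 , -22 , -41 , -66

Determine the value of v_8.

-226

1st diffs: -7, -13, -19, -25.
2nd diffs: -6, -6, -6 (constant).
Newton forward-difference form: v_k = -2 + (-7)·C(k,1) + (-6)·C(k,2).
At k = 8: k = 8, so v_8 = -2 - 56 - 168 = -226.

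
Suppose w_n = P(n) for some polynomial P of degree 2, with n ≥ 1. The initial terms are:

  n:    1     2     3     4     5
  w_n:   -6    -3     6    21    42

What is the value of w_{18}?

861

1st diffs: 3, 9, 15, 21.
2nd diffs: 6, 6, 6 (constant).
Newton forward-difference form: w_n = -6 + 3·C(n-1,1) + 6·C(n-1,2).
At n = 18: n-1 = 17, so w_{18} = -6 + 51 + 816 = 861.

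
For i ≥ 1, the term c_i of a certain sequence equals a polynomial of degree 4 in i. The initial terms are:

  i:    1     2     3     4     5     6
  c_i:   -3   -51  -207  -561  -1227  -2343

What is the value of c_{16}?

1st diffs: -48, -156, -354, -666, -1116.
2nd diffs: -108, -198, -312, -450.
3rd diffs: -90, -114, -138.
4th diffs: -24, -24 (constant).
Newton forward-difference form: c_i = -3 + (-48)·C(i-1,1) + (-108)·C(i-1,2) + (-90)·C(i-1,3) + (-24)·C(i-1,4).
At i = 16: i-1 = 15, so c_{16} = -3 - 720 - 11340 - 40950 - 32760 = -85773.

-85773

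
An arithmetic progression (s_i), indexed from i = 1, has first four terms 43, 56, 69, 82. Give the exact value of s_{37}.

511

Common difference d = 13.
s_i = 43 + (i - 1)·13.
s_{37} = 43 + 36·13 = 511.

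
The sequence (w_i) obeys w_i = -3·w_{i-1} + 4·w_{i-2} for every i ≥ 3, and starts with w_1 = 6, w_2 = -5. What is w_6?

-2249

Compute successive terms:
w_3 = 39;  w_4 = -137;  w_5 = 567;  w_6 = -2249.
(Characteristic roots are 1 and -4.)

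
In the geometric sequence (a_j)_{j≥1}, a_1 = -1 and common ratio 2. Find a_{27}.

-67108864

a_j = (-1)·2^(j-1).
a_{27} = (-1)·2^26 = -67108864.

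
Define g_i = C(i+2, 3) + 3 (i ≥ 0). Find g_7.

C(9, 3) = 84, so g_7 = 87.

87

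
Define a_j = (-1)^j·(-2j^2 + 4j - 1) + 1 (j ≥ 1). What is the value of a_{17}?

(-1)^17 = -1; -2j^2 + 4j - 1 at j=17 is -511; so a_{17} = 512.

512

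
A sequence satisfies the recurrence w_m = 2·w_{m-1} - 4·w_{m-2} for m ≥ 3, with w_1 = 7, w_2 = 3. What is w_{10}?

w_3 = -22;  w_4 = -56;  w_5 = -24;  w_6 = 176;  w_7 = 448;  w_8 = 192;  w_9 = -1408;  w_{10} = -3584.

-3584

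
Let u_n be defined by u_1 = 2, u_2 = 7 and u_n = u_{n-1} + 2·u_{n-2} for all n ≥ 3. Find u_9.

767

u_3 = 11;  u_4 = 25;  u_5 = 47;  u_6 = 97;  u_7 = 191;  u_8 = 385;  u_9 = 767.
(Characteristic roots are 2 and -1.)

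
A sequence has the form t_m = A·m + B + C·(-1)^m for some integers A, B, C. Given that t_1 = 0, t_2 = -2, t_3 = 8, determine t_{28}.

At m = 1, 2, 3: A + B - C = 0; 2A + B + C = -2; 3A + B - C = 8.
Subtracting the first from the second: A + 2C = -2.
Subtracting the second from the third: A - 2C = 10.
Solving: C = -3, A = 4, then B = -7.
So t_m = 4·m + (-7) + (-3)·(-1)^m; at m=28 this is 102.

102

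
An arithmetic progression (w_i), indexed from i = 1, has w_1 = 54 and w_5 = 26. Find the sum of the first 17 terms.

-34

Common difference d = (26 - 54) / (5 - 1) = -7.
w_i = 54 + (i - 1)·(-7).
w_{17} = -58; S = 17·(54 + (-58))/2 = -34.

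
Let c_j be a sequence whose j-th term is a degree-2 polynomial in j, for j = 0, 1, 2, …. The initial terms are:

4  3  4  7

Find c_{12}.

124

1st diffs: -1, 1, 3.
2nd diffs: 2, 2 (constant).
So c_j = j^2 - 2j + 4.
Evaluating at j = 12 gives c_{12} = 124.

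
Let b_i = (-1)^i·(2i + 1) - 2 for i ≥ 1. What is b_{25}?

-53

(-1)^25 = -1; 2i + 1 at i=25 is 51; so b_{25} = -53.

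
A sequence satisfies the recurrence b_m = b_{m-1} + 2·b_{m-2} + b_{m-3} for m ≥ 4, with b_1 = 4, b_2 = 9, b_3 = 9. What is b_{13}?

27085

Iterate the recurrence:
b_4 = 31; b_5 = 58; b_6 = 129; b_7 = 276; b_8 = 592; b_9 = 1273; b_{10} = 2733; b_{11} = 5871; b_{12} = 12610; b_{13} = 27085.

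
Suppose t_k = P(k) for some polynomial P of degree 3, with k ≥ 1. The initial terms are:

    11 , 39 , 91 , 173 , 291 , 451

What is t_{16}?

1st diffs: 28, 52, 82, 118, 160.
2nd diffs: 24, 30, 36, 42.
3rd diffs: 6, 6, 6 (constant).
Newton forward-difference form: t_k = 11 + 28·C(k-1,1) + 24·C(k-1,2) + 6·C(k-1,3).
At k = 16: k-1 = 15, so t_{16} = 11 + 420 + 2520 + 2730 = 5681.

5681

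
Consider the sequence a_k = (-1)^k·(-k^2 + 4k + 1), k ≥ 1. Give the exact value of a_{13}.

116

(-1)^13 = -1; -k^2 + 4k + 1 at k=13 is -116; so a_{13} = 116.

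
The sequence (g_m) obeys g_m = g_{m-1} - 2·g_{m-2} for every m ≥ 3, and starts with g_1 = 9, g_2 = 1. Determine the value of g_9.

-129

Applying the relation repeatedly:
g_3 = -17, g_4 = -19, g_5 = 15, g_6 = 53, g_7 = 23, g_8 = -83, g_9 = -129.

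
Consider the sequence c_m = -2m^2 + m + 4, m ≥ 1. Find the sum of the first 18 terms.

-3975

Over m = 1..18: Σm = 171, Σm² = 2109.
Total = (-2)·2109 + (1)·171 + (4)·18 = -3975.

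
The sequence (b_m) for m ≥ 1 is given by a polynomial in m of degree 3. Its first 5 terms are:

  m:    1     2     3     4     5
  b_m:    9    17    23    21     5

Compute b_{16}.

-2811

1st diffs: 8, 6, -2, -16.
2nd diffs: -2, -8, -14.
3rd diffs: -6, -6 (constant).
Newton forward-difference form: b_m = 9 + 8·C(m-1,1) + (-2)·C(m-1,2) + (-6)·C(m-1,3).
At m = 16: m-1 = 15, so b_{16} = 9 + 120 - 210 - 2730 = -2811.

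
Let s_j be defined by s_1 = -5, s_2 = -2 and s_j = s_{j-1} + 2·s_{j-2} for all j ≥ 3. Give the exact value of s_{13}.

-9560

Step forward from the initial values:
s_3 = -12; s_4 = -16; s_5 = -40; …; s_{10} = -1192; s_{11} = -2392; s_{12} = -4776; s_{13} = -9560.
(Characteristic roots are 2 and -1.)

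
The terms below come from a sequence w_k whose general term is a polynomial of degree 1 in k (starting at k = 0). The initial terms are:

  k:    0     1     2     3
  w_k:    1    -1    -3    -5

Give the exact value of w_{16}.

1st diffs: -2, -2, -2 (constant).
So w_k = -2k + 1.
Evaluating at k = 16 gives w_{16} = -31.

-31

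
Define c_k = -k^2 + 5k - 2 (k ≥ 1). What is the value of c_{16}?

c_{16} = -1·16^2 + 5·16 - 2 = -178.

-178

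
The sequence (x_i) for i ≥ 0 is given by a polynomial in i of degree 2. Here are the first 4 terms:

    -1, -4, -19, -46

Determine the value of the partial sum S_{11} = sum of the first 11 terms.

1st diffs: -3, -15, -27.
2nd diffs: -12, -12 (constant).
Newton forward-difference form: x_i = -1 + (-3)·C(i,1) + (-12)·C(i,2).
Continuing: …, -85, -136, -199, -274, …, x_{10} = -571.
Summing i = 0..10 (11 terms) gives -2156.

-2156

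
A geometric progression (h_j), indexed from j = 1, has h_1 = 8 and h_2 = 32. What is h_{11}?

Common ratio r = 4.
h_j = 8·4^(j-1).
h_{11} = 8·4^10 = 8388608.

8388608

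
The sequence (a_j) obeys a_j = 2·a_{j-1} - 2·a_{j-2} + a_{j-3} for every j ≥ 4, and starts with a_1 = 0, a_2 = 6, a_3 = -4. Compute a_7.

0

Iterate the recurrence:
a_4 = -20, a_5 = -26, a_6 = -16, a_7 = 0.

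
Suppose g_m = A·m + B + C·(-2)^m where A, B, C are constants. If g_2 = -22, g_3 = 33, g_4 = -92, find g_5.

At m = 2, 3, 4: 2A + B + 4C = -22; 3A + B - 8C = 33; 4A + B + 16C = -92.
Subtracting the first from the second: A - 12C = 55.
Subtracting the second from the third: A + 24C = -125.
Solving: C = -5, A = -5, then B = 8.
So g_m = -5·m + 8 + (-5)·(-2)^m; at m=5 this is 143.

143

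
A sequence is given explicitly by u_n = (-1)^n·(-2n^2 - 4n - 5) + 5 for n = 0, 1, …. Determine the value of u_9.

208

(-1)^9 = -1; -2n^2 - 4n - 5 at n=9 is -203; so u_9 = 208.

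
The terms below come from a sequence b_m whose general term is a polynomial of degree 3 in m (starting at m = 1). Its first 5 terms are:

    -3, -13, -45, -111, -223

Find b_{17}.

1st diffs: -10, -32, -66, -112.
2nd diffs: -22, -34, -46.
3rd diffs: -12, -12 (constant).
Newton forward-difference form: b_m = -3 + (-10)·C(m-1,1) + (-22)·C(m-1,2) + (-12)·C(m-1,3).
At m = 17: m-1 = 16, so b_{17} = -3 - 160 - 2640 - 6720 = -9523.

-9523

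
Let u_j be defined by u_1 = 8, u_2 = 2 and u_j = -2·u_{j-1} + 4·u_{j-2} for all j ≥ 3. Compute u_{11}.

222208

u_3 = 28, u_4 = -48, u_5 = 208, u_6 = -608, u_7 = 2048, u_8 = -6528, u_9 = 21248, u_{10} = -68608, u_{11} = 222208.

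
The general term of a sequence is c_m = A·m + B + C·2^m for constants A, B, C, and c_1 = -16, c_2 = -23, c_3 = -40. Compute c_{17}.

-655318

At m = 1, 2, 3: A + B + 2C = -16; 2A + B + 4C = -23; 3A + B + 8C = -40.
Subtracting the first from the second: A + 2C = -7.
Subtracting the second from the third: A + 4C = -17.
Solving: C = -5, A = 3, then B = -9.
Therefore c_{17} = 51 + (-9) + (-5)·131072 = -655318.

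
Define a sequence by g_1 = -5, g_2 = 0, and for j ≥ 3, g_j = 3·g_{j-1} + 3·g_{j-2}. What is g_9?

-36855

Step forward from the initial values:
g_3 = -15;  g_4 = -45;  g_5 = -180;  g_6 = -675;  g_7 = -2565;  g_8 = -9720;  g_9 = -36855.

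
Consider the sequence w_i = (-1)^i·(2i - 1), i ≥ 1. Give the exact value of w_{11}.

-21

(-1)^11 = -1; 2i - 1 at i=11 is 21; so w_{11} = -21.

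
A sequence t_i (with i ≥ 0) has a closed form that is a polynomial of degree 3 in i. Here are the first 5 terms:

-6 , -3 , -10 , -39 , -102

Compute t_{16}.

1st diffs: 3, -7, -29, -63.
2nd diffs: -10, -22, -34.
3rd diffs: -12, -12 (constant).
So t_i = -2i^3 + i^2 + 4i - 6.
Evaluating at i = 16 gives t_{16} = -7878.

-7878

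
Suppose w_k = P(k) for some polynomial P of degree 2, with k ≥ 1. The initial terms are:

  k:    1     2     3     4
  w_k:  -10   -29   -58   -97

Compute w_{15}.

1st diffs: -19, -29, -39.
2nd diffs: -10, -10 (constant).
So w_k = -5k^2 - 4k - 1.
Evaluating at k = 15 gives w_{15} = -1186.

-1186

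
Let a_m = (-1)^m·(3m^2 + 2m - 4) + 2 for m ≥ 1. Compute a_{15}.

(-1)^15 = -1; 3m^2 + 2m - 4 at m=15 is 701; so a_{15} = -699.

-699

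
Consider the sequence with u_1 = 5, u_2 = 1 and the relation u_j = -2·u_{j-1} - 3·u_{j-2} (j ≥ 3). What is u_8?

Compute successive terms:
u_3 = -17  u_4 = 31  u_5 = -11  u_6 = -71  u_7 = 175  u_8 = -137.

-137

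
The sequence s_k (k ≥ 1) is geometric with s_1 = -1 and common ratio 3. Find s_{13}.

-531441

s_k = (-1)·3^(k-1).
s_{13} = (-1)·3^12 = -531441.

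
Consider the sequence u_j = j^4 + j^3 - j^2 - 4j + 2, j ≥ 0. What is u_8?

4514

u_8 = 1·8^4 + 1·8^3 - 1·8^2 - 4·8 + 2 = 4514.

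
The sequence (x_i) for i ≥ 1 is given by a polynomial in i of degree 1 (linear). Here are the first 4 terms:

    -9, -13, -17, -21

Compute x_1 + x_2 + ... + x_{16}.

1st diffs: -4, -4, -4 (constant).
So x_i = -4i - 5.
Continuing: …, -25, -29, -33, -37, …, x_{16} = -69.
Summing i = 1..16 (16 terms) gives -624.

-624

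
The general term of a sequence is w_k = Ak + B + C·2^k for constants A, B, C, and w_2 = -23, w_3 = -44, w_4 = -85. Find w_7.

The three given values yield: 2A + B + 4C = -23; 3A + B + 8C = -44; 4A + B + 16C = -85.
Subtracting the first from the second: A + 4C = -21.
Subtracting the second from the third: A + 8C = -41.
Solving: C = -5, A = -1, then B = -1.
Hence w_7 = -1·7 + (-1) + (-5)·128 = -648.

-648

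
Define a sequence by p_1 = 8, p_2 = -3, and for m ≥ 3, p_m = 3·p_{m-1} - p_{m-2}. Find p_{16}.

Applying the relation repeatedly:
p_3 = -17, p_4 = -48, p_5 = -127, …, p_{13} = -280792, p_{14} = -735123, p_{15} = -1924577, p_{16} = -5038608.

-5038608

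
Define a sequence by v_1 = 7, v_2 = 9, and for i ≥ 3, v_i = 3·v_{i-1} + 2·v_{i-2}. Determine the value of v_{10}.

289173

Step forward from the initial values:
v_3 = 41; v_4 = 141; v_5 = 505; v_6 = 1797; v_7 = 6401; v_8 = 22797; v_9 = 81193; v_{10} = 289173.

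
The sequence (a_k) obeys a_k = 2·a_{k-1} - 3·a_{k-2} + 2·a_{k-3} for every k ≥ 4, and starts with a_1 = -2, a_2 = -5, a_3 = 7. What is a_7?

-53

a_4 = 25; a_5 = 19; a_6 = -23; a_7 = -53.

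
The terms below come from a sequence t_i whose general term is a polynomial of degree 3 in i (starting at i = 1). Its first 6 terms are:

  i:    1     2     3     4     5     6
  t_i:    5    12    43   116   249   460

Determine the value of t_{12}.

1st diffs: 7, 31, 73, 133, 211.
2nd diffs: 24, 42, 60, 78.
3rd diffs: 18, 18, 18 (constant).
So t_i = 3i^3 - 6i^2 + 4i + 4.
Evaluating at i = 12 gives t_{12} = 4372.

4372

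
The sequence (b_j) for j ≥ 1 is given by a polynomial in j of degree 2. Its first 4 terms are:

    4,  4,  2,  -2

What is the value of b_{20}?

-338

1st diffs: 0, -2, -4.
2nd diffs: -2, -2 (constant).
Newton forward-difference form: b_j = 4 + (-2)·C(j-1,2).
At j = 20: j-1 = 19, so b_{20} = 4 - 342 = -338.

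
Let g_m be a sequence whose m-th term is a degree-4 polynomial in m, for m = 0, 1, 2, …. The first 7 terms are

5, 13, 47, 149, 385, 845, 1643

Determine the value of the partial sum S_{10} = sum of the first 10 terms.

1st diffs: 8, 34, 102, 236, 460, 798.
2nd diffs: 26, 68, 134, 224, 338.
3rd diffs: 42, 66, 90, 114.
4th diffs: 24, 24, 24 (constant).
So g_m = m^4 + m^3 + 3m^2 + 3m + 5.
Continuing: 2917, 4829, 7565.
Summing m = 0..9 (10 terms) gives 18398.

18398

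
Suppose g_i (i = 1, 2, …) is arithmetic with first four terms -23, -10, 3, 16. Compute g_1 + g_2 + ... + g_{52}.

16042

Common difference d = 13.
g_i = -23 + (i - 1)·13.
g_{52} = 640; S = 52·(-23 + 640)/2 = 16042.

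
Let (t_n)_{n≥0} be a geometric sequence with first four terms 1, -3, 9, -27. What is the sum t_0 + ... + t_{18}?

Common ratio r = -3.
t_n = 1·(-3)^(n-0).
S = 1·((-3)^19 - 1)/(-3 - 1) = 1·(-1162261467 - 1)/(-4) = 290565367.

290565367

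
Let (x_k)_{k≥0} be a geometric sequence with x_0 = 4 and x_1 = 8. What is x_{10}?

Common ratio r = 2.
x_k = 4·2^(k-0).
x_{10} = 4·2^10 = 4096.

4096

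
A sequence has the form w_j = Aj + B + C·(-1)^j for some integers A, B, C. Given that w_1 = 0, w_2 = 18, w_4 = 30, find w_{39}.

228

Write the equations: A + B - C = 0; 2A + B + C = 18; 4A + B + C = 30.
Subtracting the first from the second: A + 2C = 18.
Subtracting the second from the third: 2A = 12.
Solving: C = 6, A = 6, then B = 0.
Hence w_{39} = 6·39 + 0 + 6·(-1) = 228.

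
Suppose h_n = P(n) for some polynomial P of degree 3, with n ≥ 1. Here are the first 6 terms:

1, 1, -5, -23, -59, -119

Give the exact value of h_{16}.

-3359

1st diffs: 0, -6, -18, -36, -60.
2nd diffs: -6, -12, -18, -24.
3rd diffs: -6, -6, -6 (constant).
So h_n = -n^3 + 3n^2 - 2n + 1.
Evaluating at n = 16 gives h_{16} = -3359.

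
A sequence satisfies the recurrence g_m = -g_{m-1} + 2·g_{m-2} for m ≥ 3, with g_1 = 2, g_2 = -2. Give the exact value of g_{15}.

Iterate the recurrence:
g_3 = 6  g_4 = -10  g_5 = 22  …  g_{12} = -2730  g_{13} = 5462  g_{14} = -10922  g_{15} = 21846.
(Characteristic roots are 1 and -2.)

21846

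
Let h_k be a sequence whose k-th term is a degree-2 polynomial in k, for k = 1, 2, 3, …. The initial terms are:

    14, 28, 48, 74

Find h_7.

188

1st diffs: 14, 20, 26.
2nd diffs: 6, 6 (constant).
Newton forward-difference form: h_k = 14 + 14·C(k-1,1) + 6·C(k-1,2).
At k = 7: k-1 = 6, so h_7 = 14 + 84 + 90 = 188.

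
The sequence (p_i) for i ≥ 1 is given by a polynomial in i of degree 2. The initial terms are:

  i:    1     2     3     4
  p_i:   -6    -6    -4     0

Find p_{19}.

300

1st diffs: 0, 2, 4.
2nd diffs: 2, 2 (constant).
Newton forward-difference form: p_i = -6 + 2·C(i-1,2).
At i = 19: i-1 = 18, so p_{19} = -6 + 306 = 300.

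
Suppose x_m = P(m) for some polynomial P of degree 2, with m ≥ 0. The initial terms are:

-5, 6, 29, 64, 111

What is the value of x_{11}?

776

1st diffs: 11, 23, 35, 47.
2nd diffs: 12, 12, 12 (constant).
Newton forward-difference form: x_m = -5 + 11·C(m,1) + 12·C(m,2).
At m = 11: m = 11, so x_{11} = -5 + 121 + 660 = 776.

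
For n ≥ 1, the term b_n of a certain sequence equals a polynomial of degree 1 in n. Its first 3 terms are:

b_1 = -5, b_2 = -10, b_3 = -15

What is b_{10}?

1st diffs: -5, -5 (constant).
So b_n = -5n.
Evaluating at n = 10 gives b_{10} = -50.

-50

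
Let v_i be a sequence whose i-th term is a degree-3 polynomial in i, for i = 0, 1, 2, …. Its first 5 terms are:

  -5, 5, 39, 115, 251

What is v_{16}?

13115

1st diffs: 10, 34, 76, 136.
2nd diffs: 24, 42, 60.
3rd diffs: 18, 18 (constant).
Newton forward-difference form: v_i = -5 + 10·C(i,1) + 24·C(i,2) + 18·C(i,3).
At i = 16: i = 16, so v_{16} = -5 + 160 + 2880 + 10080 = 13115.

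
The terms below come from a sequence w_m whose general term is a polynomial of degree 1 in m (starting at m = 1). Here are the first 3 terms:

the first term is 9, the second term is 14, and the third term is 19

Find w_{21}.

109

1st diffs: 5, 5 (constant).
So w_m = 5m + 4.
Evaluating at m = 21 gives w_{21} = 109.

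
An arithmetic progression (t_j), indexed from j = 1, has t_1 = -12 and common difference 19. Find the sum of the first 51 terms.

t_j = -12 + (j - 1)·19.
t_{51} = 938; S = 51·(-12 + 938)/2 = 23613.

23613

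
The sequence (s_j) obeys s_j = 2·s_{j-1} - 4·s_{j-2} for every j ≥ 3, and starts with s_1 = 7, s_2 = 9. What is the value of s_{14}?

Applying the relation repeatedly:
s_3 = -10;  s_4 = -56;  s_5 = -72;  …;  s_{11} = -4608;  s_{12} = 5120;  s_{13} = 28672;  s_{14} = 36864.

36864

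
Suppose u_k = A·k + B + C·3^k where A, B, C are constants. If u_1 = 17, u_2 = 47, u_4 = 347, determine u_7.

At k = 1, 2, 4: A + B + 3C = 17; 2A + B + 9C = 47; 4A + B + 81C = 347.
Subtracting the first from the second: A + 6C = 30.
Subtracting the second from the third: 2A + 72C = 300.
Solving: C = 4, A = 6, then B = -1.
Hence u_7 = 6·7 + (-1) + 4·2187 = 8789.

8789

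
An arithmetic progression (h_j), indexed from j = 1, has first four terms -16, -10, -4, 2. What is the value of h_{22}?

110

Common difference d = 6.
h_j = -16 + (j - 1)·6.
h_{22} = -16 + 21·6 = 110.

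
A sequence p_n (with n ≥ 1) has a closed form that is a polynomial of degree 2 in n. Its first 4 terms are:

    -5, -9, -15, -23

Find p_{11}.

1st diffs: -4, -6, -8.
2nd diffs: -2, -2 (constant).
So p_n = -n^2 - n - 3.
Evaluating at n = 11 gives p_{11} = -135.

-135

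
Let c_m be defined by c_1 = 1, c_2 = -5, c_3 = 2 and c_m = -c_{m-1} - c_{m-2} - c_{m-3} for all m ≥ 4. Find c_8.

2

Compute successive terms:
c_4 = 2  c_5 = 1  c_6 = -5  c_7 = 2  c_8 = 2.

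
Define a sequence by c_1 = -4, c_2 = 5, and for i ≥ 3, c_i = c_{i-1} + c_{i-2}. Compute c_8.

33

Compute successive terms:
c_3 = 1;  c_4 = 6;  c_5 = 7;  c_6 = 13;  c_7 = 20;  c_8 = 33.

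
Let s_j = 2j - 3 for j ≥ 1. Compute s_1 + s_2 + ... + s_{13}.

143

Over j = 1..13: Σj = 91.
Total = (2)·91 + (-3)·13 = 143.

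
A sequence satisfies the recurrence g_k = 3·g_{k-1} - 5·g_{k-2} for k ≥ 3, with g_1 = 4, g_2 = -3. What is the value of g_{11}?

Compute successive terms:
g_3 = -29;  g_4 = -72;  g_5 = -71;  g_6 = 147;  g_7 = 796;  g_8 = 1653;  g_9 = 979;  g_{10} = -5328;  g_{11} = -20879.

-20879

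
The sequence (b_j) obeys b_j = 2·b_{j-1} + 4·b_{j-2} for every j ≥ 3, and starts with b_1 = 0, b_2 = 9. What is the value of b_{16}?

Applying the relation repeatedly:
b_3 = 18  b_4 = 72  b_5 = 216  …  b_{13} = 2654208  b_{14} = 8589312  b_{15} = 27795456  b_{16} = 89948160.

89948160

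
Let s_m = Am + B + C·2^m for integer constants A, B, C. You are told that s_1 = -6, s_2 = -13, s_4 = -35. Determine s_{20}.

The three given values yield: A + B + 2C = -6; 2A + B + 4C = -13; 4A + B + 16C = -35.
Subtracting the first from the second: A + 2C = -7.
Subtracting the second from the third: 2A + 12C = -22.
Solving: C = -1, A = -5, then B = 1.
So s_m = -5·m + 1 + (-1)·2^m; at m=20 this is -1048675.

-1048675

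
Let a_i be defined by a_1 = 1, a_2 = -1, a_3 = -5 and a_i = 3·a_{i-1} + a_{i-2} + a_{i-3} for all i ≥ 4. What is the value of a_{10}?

-22649

Iterate the recurrence:
a_4 = -15; a_5 = -51; a_6 = -173; a_7 = -585; a_8 = -1979; a_9 = -6695; a_{10} = -22649.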